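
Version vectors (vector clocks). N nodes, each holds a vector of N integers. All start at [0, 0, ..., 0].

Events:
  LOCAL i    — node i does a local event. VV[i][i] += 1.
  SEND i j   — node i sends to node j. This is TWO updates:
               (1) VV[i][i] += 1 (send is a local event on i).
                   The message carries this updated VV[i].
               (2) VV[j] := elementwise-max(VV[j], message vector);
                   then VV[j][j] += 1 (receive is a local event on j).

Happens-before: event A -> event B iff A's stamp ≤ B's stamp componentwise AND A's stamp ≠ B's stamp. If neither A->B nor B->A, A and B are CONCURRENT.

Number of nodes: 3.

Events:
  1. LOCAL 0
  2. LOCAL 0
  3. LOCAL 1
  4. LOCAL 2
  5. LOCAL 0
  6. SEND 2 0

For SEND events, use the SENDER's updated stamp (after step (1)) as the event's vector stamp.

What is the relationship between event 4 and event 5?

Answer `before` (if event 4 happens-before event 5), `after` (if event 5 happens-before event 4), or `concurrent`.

Initial: VV[0]=[0, 0, 0]
Initial: VV[1]=[0, 0, 0]
Initial: VV[2]=[0, 0, 0]
Event 1: LOCAL 0: VV[0][0]++ -> VV[0]=[1, 0, 0]
Event 2: LOCAL 0: VV[0][0]++ -> VV[0]=[2, 0, 0]
Event 3: LOCAL 1: VV[1][1]++ -> VV[1]=[0, 1, 0]
Event 4: LOCAL 2: VV[2][2]++ -> VV[2]=[0, 0, 1]
Event 5: LOCAL 0: VV[0][0]++ -> VV[0]=[3, 0, 0]
Event 6: SEND 2->0: VV[2][2]++ -> VV[2]=[0, 0, 2], msg_vec=[0, 0, 2]; VV[0]=max(VV[0],msg_vec) then VV[0][0]++ -> VV[0]=[4, 0, 2]
Event 4 stamp: [0, 0, 1]
Event 5 stamp: [3, 0, 0]
[0, 0, 1] <= [3, 0, 0]? False
[3, 0, 0] <= [0, 0, 1]? False
Relation: concurrent

Answer: concurrent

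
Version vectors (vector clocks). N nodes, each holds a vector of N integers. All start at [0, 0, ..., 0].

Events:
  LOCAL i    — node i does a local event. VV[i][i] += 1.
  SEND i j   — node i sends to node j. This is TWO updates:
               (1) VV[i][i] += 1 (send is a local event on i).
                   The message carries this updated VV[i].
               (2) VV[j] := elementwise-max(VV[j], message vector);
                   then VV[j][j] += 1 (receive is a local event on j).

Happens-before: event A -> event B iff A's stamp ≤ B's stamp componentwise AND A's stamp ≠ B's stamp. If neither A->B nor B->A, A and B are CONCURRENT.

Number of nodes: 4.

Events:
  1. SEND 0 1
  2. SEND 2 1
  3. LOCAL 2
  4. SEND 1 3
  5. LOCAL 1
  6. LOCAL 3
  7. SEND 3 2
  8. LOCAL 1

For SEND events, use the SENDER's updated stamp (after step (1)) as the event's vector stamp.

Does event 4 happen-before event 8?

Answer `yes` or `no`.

Answer: yes

Derivation:
Initial: VV[0]=[0, 0, 0, 0]
Initial: VV[1]=[0, 0, 0, 0]
Initial: VV[2]=[0, 0, 0, 0]
Initial: VV[3]=[0, 0, 0, 0]
Event 1: SEND 0->1: VV[0][0]++ -> VV[0]=[1, 0, 0, 0], msg_vec=[1, 0, 0, 0]; VV[1]=max(VV[1],msg_vec) then VV[1][1]++ -> VV[1]=[1, 1, 0, 0]
Event 2: SEND 2->1: VV[2][2]++ -> VV[2]=[0, 0, 1, 0], msg_vec=[0, 0, 1, 0]; VV[1]=max(VV[1],msg_vec) then VV[1][1]++ -> VV[1]=[1, 2, 1, 0]
Event 3: LOCAL 2: VV[2][2]++ -> VV[2]=[0, 0, 2, 0]
Event 4: SEND 1->3: VV[1][1]++ -> VV[1]=[1, 3, 1, 0], msg_vec=[1, 3, 1, 0]; VV[3]=max(VV[3],msg_vec) then VV[3][3]++ -> VV[3]=[1, 3, 1, 1]
Event 5: LOCAL 1: VV[1][1]++ -> VV[1]=[1, 4, 1, 0]
Event 6: LOCAL 3: VV[3][3]++ -> VV[3]=[1, 3, 1, 2]
Event 7: SEND 3->2: VV[3][3]++ -> VV[3]=[1, 3, 1, 3], msg_vec=[1, 3, 1, 3]; VV[2]=max(VV[2],msg_vec) then VV[2][2]++ -> VV[2]=[1, 3, 3, 3]
Event 8: LOCAL 1: VV[1][1]++ -> VV[1]=[1, 5, 1, 0]
Event 4 stamp: [1, 3, 1, 0]
Event 8 stamp: [1, 5, 1, 0]
[1, 3, 1, 0] <= [1, 5, 1, 0]? True. Equal? False. Happens-before: True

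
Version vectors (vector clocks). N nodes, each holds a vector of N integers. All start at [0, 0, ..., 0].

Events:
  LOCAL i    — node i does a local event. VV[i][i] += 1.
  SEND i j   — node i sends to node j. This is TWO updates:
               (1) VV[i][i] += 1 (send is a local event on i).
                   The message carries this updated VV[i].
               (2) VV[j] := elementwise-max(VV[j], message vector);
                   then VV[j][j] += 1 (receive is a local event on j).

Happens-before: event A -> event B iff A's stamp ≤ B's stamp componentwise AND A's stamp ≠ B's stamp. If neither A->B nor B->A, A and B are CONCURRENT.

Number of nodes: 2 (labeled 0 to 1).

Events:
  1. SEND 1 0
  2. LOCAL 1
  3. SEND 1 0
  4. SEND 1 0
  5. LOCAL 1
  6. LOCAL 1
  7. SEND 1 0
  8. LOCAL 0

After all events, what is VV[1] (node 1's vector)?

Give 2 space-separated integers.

Answer: 0 7

Derivation:
Initial: VV[0]=[0, 0]
Initial: VV[1]=[0, 0]
Event 1: SEND 1->0: VV[1][1]++ -> VV[1]=[0, 1], msg_vec=[0, 1]; VV[0]=max(VV[0],msg_vec) then VV[0][0]++ -> VV[0]=[1, 1]
Event 2: LOCAL 1: VV[1][1]++ -> VV[1]=[0, 2]
Event 3: SEND 1->0: VV[1][1]++ -> VV[1]=[0, 3], msg_vec=[0, 3]; VV[0]=max(VV[0],msg_vec) then VV[0][0]++ -> VV[0]=[2, 3]
Event 4: SEND 1->0: VV[1][1]++ -> VV[1]=[0, 4], msg_vec=[0, 4]; VV[0]=max(VV[0],msg_vec) then VV[0][0]++ -> VV[0]=[3, 4]
Event 5: LOCAL 1: VV[1][1]++ -> VV[1]=[0, 5]
Event 6: LOCAL 1: VV[1][1]++ -> VV[1]=[0, 6]
Event 7: SEND 1->0: VV[1][1]++ -> VV[1]=[0, 7], msg_vec=[0, 7]; VV[0]=max(VV[0],msg_vec) then VV[0][0]++ -> VV[0]=[4, 7]
Event 8: LOCAL 0: VV[0][0]++ -> VV[0]=[5, 7]
Final vectors: VV[0]=[5, 7]; VV[1]=[0, 7]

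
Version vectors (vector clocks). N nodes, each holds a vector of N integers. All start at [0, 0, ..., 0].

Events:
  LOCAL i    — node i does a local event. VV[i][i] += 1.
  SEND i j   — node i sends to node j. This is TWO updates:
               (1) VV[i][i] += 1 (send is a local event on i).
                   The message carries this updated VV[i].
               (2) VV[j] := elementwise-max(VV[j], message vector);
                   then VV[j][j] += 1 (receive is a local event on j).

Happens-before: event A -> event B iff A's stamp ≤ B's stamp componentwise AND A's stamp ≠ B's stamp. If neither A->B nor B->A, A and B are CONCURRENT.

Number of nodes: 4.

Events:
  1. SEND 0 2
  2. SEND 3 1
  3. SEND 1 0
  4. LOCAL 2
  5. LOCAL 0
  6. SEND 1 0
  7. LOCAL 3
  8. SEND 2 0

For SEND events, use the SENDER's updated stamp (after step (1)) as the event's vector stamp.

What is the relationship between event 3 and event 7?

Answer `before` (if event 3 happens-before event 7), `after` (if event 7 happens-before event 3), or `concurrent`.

Initial: VV[0]=[0, 0, 0, 0]
Initial: VV[1]=[0, 0, 0, 0]
Initial: VV[2]=[0, 0, 0, 0]
Initial: VV[3]=[0, 0, 0, 0]
Event 1: SEND 0->2: VV[0][0]++ -> VV[0]=[1, 0, 0, 0], msg_vec=[1, 0, 0, 0]; VV[2]=max(VV[2],msg_vec) then VV[2][2]++ -> VV[2]=[1, 0, 1, 0]
Event 2: SEND 3->1: VV[3][3]++ -> VV[3]=[0, 0, 0, 1], msg_vec=[0, 0, 0, 1]; VV[1]=max(VV[1],msg_vec) then VV[1][1]++ -> VV[1]=[0, 1, 0, 1]
Event 3: SEND 1->0: VV[1][1]++ -> VV[1]=[0, 2, 0, 1], msg_vec=[0, 2, 0, 1]; VV[0]=max(VV[0],msg_vec) then VV[0][0]++ -> VV[0]=[2, 2, 0, 1]
Event 4: LOCAL 2: VV[2][2]++ -> VV[2]=[1, 0, 2, 0]
Event 5: LOCAL 0: VV[0][0]++ -> VV[0]=[3, 2, 0, 1]
Event 6: SEND 1->0: VV[1][1]++ -> VV[1]=[0, 3, 0, 1], msg_vec=[0, 3, 0, 1]; VV[0]=max(VV[0],msg_vec) then VV[0][0]++ -> VV[0]=[4, 3, 0, 1]
Event 7: LOCAL 3: VV[3][3]++ -> VV[3]=[0, 0, 0, 2]
Event 8: SEND 2->0: VV[2][2]++ -> VV[2]=[1, 0, 3, 0], msg_vec=[1, 0, 3, 0]; VV[0]=max(VV[0],msg_vec) then VV[0][0]++ -> VV[0]=[5, 3, 3, 1]
Event 3 stamp: [0, 2, 0, 1]
Event 7 stamp: [0, 0, 0, 2]
[0, 2, 0, 1] <= [0, 0, 0, 2]? False
[0, 0, 0, 2] <= [0, 2, 0, 1]? False
Relation: concurrent

Answer: concurrent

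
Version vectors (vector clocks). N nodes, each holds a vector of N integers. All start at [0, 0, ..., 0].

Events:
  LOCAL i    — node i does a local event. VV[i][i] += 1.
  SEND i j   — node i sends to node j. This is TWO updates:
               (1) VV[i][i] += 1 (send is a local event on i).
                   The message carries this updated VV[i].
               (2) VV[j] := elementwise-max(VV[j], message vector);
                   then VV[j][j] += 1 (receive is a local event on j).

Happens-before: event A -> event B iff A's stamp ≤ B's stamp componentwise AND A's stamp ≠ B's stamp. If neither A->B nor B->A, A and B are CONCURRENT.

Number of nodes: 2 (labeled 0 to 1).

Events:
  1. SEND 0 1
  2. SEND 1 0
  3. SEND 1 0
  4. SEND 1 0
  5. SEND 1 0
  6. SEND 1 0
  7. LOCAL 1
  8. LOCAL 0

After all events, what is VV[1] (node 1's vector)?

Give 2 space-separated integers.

Answer: 1 7

Derivation:
Initial: VV[0]=[0, 0]
Initial: VV[1]=[0, 0]
Event 1: SEND 0->1: VV[0][0]++ -> VV[0]=[1, 0], msg_vec=[1, 0]; VV[1]=max(VV[1],msg_vec) then VV[1][1]++ -> VV[1]=[1, 1]
Event 2: SEND 1->0: VV[1][1]++ -> VV[1]=[1, 2], msg_vec=[1, 2]; VV[0]=max(VV[0],msg_vec) then VV[0][0]++ -> VV[0]=[2, 2]
Event 3: SEND 1->0: VV[1][1]++ -> VV[1]=[1, 3], msg_vec=[1, 3]; VV[0]=max(VV[0],msg_vec) then VV[0][0]++ -> VV[0]=[3, 3]
Event 4: SEND 1->0: VV[1][1]++ -> VV[1]=[1, 4], msg_vec=[1, 4]; VV[0]=max(VV[0],msg_vec) then VV[0][0]++ -> VV[0]=[4, 4]
Event 5: SEND 1->0: VV[1][1]++ -> VV[1]=[1, 5], msg_vec=[1, 5]; VV[0]=max(VV[0],msg_vec) then VV[0][0]++ -> VV[0]=[5, 5]
Event 6: SEND 1->0: VV[1][1]++ -> VV[1]=[1, 6], msg_vec=[1, 6]; VV[0]=max(VV[0],msg_vec) then VV[0][0]++ -> VV[0]=[6, 6]
Event 7: LOCAL 1: VV[1][1]++ -> VV[1]=[1, 7]
Event 8: LOCAL 0: VV[0][0]++ -> VV[0]=[7, 6]
Final vectors: VV[0]=[7, 6]; VV[1]=[1, 7]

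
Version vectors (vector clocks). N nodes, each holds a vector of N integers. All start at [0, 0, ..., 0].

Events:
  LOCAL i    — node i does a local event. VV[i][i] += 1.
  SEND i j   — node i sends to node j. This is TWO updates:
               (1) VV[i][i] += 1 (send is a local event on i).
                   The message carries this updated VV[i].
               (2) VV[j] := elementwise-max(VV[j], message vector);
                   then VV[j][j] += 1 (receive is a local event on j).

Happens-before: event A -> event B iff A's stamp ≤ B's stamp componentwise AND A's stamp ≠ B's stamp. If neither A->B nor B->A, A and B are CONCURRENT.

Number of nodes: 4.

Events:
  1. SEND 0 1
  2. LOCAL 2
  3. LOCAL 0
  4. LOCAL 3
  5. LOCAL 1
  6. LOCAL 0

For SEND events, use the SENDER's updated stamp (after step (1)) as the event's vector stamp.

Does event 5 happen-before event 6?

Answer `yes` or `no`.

Answer: no

Derivation:
Initial: VV[0]=[0, 0, 0, 0]
Initial: VV[1]=[0, 0, 0, 0]
Initial: VV[2]=[0, 0, 0, 0]
Initial: VV[3]=[0, 0, 0, 0]
Event 1: SEND 0->1: VV[0][0]++ -> VV[0]=[1, 0, 0, 0], msg_vec=[1, 0, 0, 0]; VV[1]=max(VV[1],msg_vec) then VV[1][1]++ -> VV[1]=[1, 1, 0, 0]
Event 2: LOCAL 2: VV[2][2]++ -> VV[2]=[0, 0, 1, 0]
Event 3: LOCAL 0: VV[0][0]++ -> VV[0]=[2, 0, 0, 0]
Event 4: LOCAL 3: VV[3][3]++ -> VV[3]=[0, 0, 0, 1]
Event 5: LOCAL 1: VV[1][1]++ -> VV[1]=[1, 2, 0, 0]
Event 6: LOCAL 0: VV[0][0]++ -> VV[0]=[3, 0, 0, 0]
Event 5 stamp: [1, 2, 0, 0]
Event 6 stamp: [3, 0, 0, 0]
[1, 2, 0, 0] <= [3, 0, 0, 0]? False. Equal? False. Happens-before: False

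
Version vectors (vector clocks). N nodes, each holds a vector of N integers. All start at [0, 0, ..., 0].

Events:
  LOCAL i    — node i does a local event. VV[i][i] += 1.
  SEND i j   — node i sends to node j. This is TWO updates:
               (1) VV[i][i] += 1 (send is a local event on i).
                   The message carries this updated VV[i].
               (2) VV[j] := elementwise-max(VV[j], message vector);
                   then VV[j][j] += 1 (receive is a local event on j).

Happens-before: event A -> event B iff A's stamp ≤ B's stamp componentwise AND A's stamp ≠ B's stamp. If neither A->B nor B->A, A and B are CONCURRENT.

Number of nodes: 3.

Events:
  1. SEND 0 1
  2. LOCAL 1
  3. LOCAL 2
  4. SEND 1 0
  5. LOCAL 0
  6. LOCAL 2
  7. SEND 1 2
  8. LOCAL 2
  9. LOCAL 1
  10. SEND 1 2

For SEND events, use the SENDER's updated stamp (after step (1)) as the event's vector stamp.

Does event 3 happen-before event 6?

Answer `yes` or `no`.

Answer: yes

Derivation:
Initial: VV[0]=[0, 0, 0]
Initial: VV[1]=[0, 0, 0]
Initial: VV[2]=[0, 0, 0]
Event 1: SEND 0->1: VV[0][0]++ -> VV[0]=[1, 0, 0], msg_vec=[1, 0, 0]; VV[1]=max(VV[1],msg_vec) then VV[1][1]++ -> VV[1]=[1, 1, 0]
Event 2: LOCAL 1: VV[1][1]++ -> VV[1]=[1, 2, 0]
Event 3: LOCAL 2: VV[2][2]++ -> VV[2]=[0, 0, 1]
Event 4: SEND 1->0: VV[1][1]++ -> VV[1]=[1, 3, 0], msg_vec=[1, 3, 0]; VV[0]=max(VV[0],msg_vec) then VV[0][0]++ -> VV[0]=[2, 3, 0]
Event 5: LOCAL 0: VV[0][0]++ -> VV[0]=[3, 3, 0]
Event 6: LOCAL 2: VV[2][2]++ -> VV[2]=[0, 0, 2]
Event 7: SEND 1->2: VV[1][1]++ -> VV[1]=[1, 4, 0], msg_vec=[1, 4, 0]; VV[2]=max(VV[2],msg_vec) then VV[2][2]++ -> VV[2]=[1, 4, 3]
Event 8: LOCAL 2: VV[2][2]++ -> VV[2]=[1, 4, 4]
Event 9: LOCAL 1: VV[1][1]++ -> VV[1]=[1, 5, 0]
Event 10: SEND 1->2: VV[1][1]++ -> VV[1]=[1, 6, 0], msg_vec=[1, 6, 0]; VV[2]=max(VV[2],msg_vec) then VV[2][2]++ -> VV[2]=[1, 6, 5]
Event 3 stamp: [0, 0, 1]
Event 6 stamp: [0, 0, 2]
[0, 0, 1] <= [0, 0, 2]? True. Equal? False. Happens-before: True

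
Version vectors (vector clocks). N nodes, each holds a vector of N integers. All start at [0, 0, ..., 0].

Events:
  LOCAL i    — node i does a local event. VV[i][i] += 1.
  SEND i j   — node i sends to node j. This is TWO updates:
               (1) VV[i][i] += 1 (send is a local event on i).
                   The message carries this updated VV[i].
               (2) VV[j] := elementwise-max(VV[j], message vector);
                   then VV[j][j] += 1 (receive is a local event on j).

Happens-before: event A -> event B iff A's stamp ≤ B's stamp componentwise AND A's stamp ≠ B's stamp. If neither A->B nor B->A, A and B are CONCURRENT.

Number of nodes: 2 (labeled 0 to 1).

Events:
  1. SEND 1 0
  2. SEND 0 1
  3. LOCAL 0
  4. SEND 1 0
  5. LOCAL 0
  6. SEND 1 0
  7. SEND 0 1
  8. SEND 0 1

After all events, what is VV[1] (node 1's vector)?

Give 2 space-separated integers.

Initial: VV[0]=[0, 0]
Initial: VV[1]=[0, 0]
Event 1: SEND 1->0: VV[1][1]++ -> VV[1]=[0, 1], msg_vec=[0, 1]; VV[0]=max(VV[0],msg_vec) then VV[0][0]++ -> VV[0]=[1, 1]
Event 2: SEND 0->1: VV[0][0]++ -> VV[0]=[2, 1], msg_vec=[2, 1]; VV[1]=max(VV[1],msg_vec) then VV[1][1]++ -> VV[1]=[2, 2]
Event 3: LOCAL 0: VV[0][0]++ -> VV[0]=[3, 1]
Event 4: SEND 1->0: VV[1][1]++ -> VV[1]=[2, 3], msg_vec=[2, 3]; VV[0]=max(VV[0],msg_vec) then VV[0][0]++ -> VV[0]=[4, 3]
Event 5: LOCAL 0: VV[0][0]++ -> VV[0]=[5, 3]
Event 6: SEND 1->0: VV[1][1]++ -> VV[1]=[2, 4], msg_vec=[2, 4]; VV[0]=max(VV[0],msg_vec) then VV[0][0]++ -> VV[0]=[6, 4]
Event 7: SEND 0->1: VV[0][0]++ -> VV[0]=[7, 4], msg_vec=[7, 4]; VV[1]=max(VV[1],msg_vec) then VV[1][1]++ -> VV[1]=[7, 5]
Event 8: SEND 0->1: VV[0][0]++ -> VV[0]=[8, 4], msg_vec=[8, 4]; VV[1]=max(VV[1],msg_vec) then VV[1][1]++ -> VV[1]=[8, 6]
Final vectors: VV[0]=[8, 4]; VV[1]=[8, 6]

Answer: 8 6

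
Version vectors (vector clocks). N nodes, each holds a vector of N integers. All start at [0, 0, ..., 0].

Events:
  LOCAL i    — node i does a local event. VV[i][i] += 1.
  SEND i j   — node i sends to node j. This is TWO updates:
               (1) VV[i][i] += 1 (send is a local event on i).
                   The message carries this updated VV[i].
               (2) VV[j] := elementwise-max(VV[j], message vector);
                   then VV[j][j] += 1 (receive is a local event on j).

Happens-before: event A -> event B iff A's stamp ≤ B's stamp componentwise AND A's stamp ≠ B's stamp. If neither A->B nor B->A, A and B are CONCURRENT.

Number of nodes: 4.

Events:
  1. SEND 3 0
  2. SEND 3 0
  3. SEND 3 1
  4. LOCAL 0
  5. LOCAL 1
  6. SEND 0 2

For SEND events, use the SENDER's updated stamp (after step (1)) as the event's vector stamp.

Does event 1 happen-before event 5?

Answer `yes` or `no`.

Initial: VV[0]=[0, 0, 0, 0]
Initial: VV[1]=[0, 0, 0, 0]
Initial: VV[2]=[0, 0, 0, 0]
Initial: VV[3]=[0, 0, 0, 0]
Event 1: SEND 3->0: VV[3][3]++ -> VV[3]=[0, 0, 0, 1], msg_vec=[0, 0, 0, 1]; VV[0]=max(VV[0],msg_vec) then VV[0][0]++ -> VV[0]=[1, 0, 0, 1]
Event 2: SEND 3->0: VV[3][3]++ -> VV[3]=[0, 0, 0, 2], msg_vec=[0, 0, 0, 2]; VV[0]=max(VV[0],msg_vec) then VV[0][0]++ -> VV[0]=[2, 0, 0, 2]
Event 3: SEND 3->1: VV[3][3]++ -> VV[3]=[0, 0, 0, 3], msg_vec=[0, 0, 0, 3]; VV[1]=max(VV[1],msg_vec) then VV[1][1]++ -> VV[1]=[0, 1, 0, 3]
Event 4: LOCAL 0: VV[0][0]++ -> VV[0]=[3, 0, 0, 2]
Event 5: LOCAL 1: VV[1][1]++ -> VV[1]=[0, 2, 0, 3]
Event 6: SEND 0->2: VV[0][0]++ -> VV[0]=[4, 0, 0, 2], msg_vec=[4, 0, 0, 2]; VV[2]=max(VV[2],msg_vec) then VV[2][2]++ -> VV[2]=[4, 0, 1, 2]
Event 1 stamp: [0, 0, 0, 1]
Event 5 stamp: [0, 2, 0, 3]
[0, 0, 0, 1] <= [0, 2, 0, 3]? True. Equal? False. Happens-before: True

Answer: yes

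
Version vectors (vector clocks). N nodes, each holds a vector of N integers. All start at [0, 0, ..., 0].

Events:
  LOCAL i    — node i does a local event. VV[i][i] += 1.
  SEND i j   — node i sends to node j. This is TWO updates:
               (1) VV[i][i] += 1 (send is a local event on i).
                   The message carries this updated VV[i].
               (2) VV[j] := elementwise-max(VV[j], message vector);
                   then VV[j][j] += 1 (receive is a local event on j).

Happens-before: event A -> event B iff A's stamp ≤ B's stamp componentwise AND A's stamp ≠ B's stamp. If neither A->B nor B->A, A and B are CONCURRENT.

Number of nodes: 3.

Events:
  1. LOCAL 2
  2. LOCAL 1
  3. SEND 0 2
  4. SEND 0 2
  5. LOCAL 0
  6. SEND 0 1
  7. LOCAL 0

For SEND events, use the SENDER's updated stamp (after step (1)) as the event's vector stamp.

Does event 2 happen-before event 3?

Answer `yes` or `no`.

Answer: no

Derivation:
Initial: VV[0]=[0, 0, 0]
Initial: VV[1]=[0, 0, 0]
Initial: VV[2]=[0, 0, 0]
Event 1: LOCAL 2: VV[2][2]++ -> VV[2]=[0, 0, 1]
Event 2: LOCAL 1: VV[1][1]++ -> VV[1]=[0, 1, 0]
Event 3: SEND 0->2: VV[0][0]++ -> VV[0]=[1, 0, 0], msg_vec=[1, 0, 0]; VV[2]=max(VV[2],msg_vec) then VV[2][2]++ -> VV[2]=[1, 0, 2]
Event 4: SEND 0->2: VV[0][0]++ -> VV[0]=[2, 0, 0], msg_vec=[2, 0, 0]; VV[2]=max(VV[2],msg_vec) then VV[2][2]++ -> VV[2]=[2, 0, 3]
Event 5: LOCAL 0: VV[0][0]++ -> VV[0]=[3, 0, 0]
Event 6: SEND 0->1: VV[0][0]++ -> VV[0]=[4, 0, 0], msg_vec=[4, 0, 0]; VV[1]=max(VV[1],msg_vec) then VV[1][1]++ -> VV[1]=[4, 2, 0]
Event 7: LOCAL 0: VV[0][0]++ -> VV[0]=[5, 0, 0]
Event 2 stamp: [0, 1, 0]
Event 3 stamp: [1, 0, 0]
[0, 1, 0] <= [1, 0, 0]? False. Equal? False. Happens-before: False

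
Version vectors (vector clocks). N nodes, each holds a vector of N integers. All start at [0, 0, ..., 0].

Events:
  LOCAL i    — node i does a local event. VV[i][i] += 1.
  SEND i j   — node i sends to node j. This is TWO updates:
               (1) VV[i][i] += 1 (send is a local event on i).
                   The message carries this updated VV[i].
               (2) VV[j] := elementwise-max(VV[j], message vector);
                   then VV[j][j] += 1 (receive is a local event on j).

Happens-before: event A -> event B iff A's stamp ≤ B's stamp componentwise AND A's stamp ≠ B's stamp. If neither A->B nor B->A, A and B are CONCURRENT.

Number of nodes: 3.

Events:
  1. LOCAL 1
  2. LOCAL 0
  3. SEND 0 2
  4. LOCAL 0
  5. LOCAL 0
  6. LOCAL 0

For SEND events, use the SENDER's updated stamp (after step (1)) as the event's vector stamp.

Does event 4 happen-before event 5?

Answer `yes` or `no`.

Answer: yes

Derivation:
Initial: VV[0]=[0, 0, 0]
Initial: VV[1]=[0, 0, 0]
Initial: VV[2]=[0, 0, 0]
Event 1: LOCAL 1: VV[1][1]++ -> VV[1]=[0, 1, 0]
Event 2: LOCAL 0: VV[0][0]++ -> VV[0]=[1, 0, 0]
Event 3: SEND 0->2: VV[0][0]++ -> VV[0]=[2, 0, 0], msg_vec=[2, 0, 0]; VV[2]=max(VV[2],msg_vec) then VV[2][2]++ -> VV[2]=[2, 0, 1]
Event 4: LOCAL 0: VV[0][0]++ -> VV[0]=[3, 0, 0]
Event 5: LOCAL 0: VV[0][0]++ -> VV[0]=[4, 0, 0]
Event 6: LOCAL 0: VV[0][0]++ -> VV[0]=[5, 0, 0]
Event 4 stamp: [3, 0, 0]
Event 5 stamp: [4, 0, 0]
[3, 0, 0] <= [4, 0, 0]? True. Equal? False. Happens-before: True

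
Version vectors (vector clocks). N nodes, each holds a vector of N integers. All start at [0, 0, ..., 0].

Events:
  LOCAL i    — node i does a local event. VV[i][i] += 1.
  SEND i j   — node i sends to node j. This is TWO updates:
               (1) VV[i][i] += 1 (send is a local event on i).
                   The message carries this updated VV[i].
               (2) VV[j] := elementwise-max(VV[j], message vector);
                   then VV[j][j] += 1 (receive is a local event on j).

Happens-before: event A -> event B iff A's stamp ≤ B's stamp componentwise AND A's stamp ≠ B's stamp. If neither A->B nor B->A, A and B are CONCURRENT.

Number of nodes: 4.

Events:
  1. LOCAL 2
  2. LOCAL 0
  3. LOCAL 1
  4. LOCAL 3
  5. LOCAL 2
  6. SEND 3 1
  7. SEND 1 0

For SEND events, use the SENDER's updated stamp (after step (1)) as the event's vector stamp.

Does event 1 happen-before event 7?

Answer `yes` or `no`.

Initial: VV[0]=[0, 0, 0, 0]
Initial: VV[1]=[0, 0, 0, 0]
Initial: VV[2]=[0, 0, 0, 0]
Initial: VV[3]=[0, 0, 0, 0]
Event 1: LOCAL 2: VV[2][2]++ -> VV[2]=[0, 0, 1, 0]
Event 2: LOCAL 0: VV[0][0]++ -> VV[0]=[1, 0, 0, 0]
Event 3: LOCAL 1: VV[1][1]++ -> VV[1]=[0, 1, 0, 0]
Event 4: LOCAL 3: VV[3][3]++ -> VV[3]=[0, 0, 0, 1]
Event 5: LOCAL 2: VV[2][2]++ -> VV[2]=[0, 0, 2, 0]
Event 6: SEND 3->1: VV[3][3]++ -> VV[3]=[0, 0, 0, 2], msg_vec=[0, 0, 0, 2]; VV[1]=max(VV[1],msg_vec) then VV[1][1]++ -> VV[1]=[0, 2, 0, 2]
Event 7: SEND 1->0: VV[1][1]++ -> VV[1]=[0, 3, 0, 2], msg_vec=[0, 3, 0, 2]; VV[0]=max(VV[0],msg_vec) then VV[0][0]++ -> VV[0]=[2, 3, 0, 2]
Event 1 stamp: [0, 0, 1, 0]
Event 7 stamp: [0, 3, 0, 2]
[0, 0, 1, 0] <= [0, 3, 0, 2]? False. Equal? False. Happens-before: False

Answer: no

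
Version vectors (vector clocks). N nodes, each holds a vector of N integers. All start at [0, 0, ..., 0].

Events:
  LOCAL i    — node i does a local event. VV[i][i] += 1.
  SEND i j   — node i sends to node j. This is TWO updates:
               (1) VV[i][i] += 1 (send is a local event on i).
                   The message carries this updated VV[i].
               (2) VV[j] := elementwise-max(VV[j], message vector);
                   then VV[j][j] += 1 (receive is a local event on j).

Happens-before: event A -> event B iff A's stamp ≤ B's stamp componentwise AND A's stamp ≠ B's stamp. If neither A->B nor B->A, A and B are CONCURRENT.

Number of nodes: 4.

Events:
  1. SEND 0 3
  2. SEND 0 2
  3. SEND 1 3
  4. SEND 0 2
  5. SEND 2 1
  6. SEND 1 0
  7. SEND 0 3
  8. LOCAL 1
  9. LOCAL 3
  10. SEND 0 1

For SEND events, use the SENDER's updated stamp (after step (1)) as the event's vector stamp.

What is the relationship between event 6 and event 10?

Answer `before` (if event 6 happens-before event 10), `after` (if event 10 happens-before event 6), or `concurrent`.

Answer: before

Derivation:
Initial: VV[0]=[0, 0, 0, 0]
Initial: VV[1]=[0, 0, 0, 0]
Initial: VV[2]=[0, 0, 0, 0]
Initial: VV[3]=[0, 0, 0, 0]
Event 1: SEND 0->3: VV[0][0]++ -> VV[0]=[1, 0, 0, 0], msg_vec=[1, 0, 0, 0]; VV[3]=max(VV[3],msg_vec) then VV[3][3]++ -> VV[3]=[1, 0, 0, 1]
Event 2: SEND 0->2: VV[0][0]++ -> VV[0]=[2, 0, 0, 0], msg_vec=[2, 0, 0, 0]; VV[2]=max(VV[2],msg_vec) then VV[2][2]++ -> VV[2]=[2, 0, 1, 0]
Event 3: SEND 1->3: VV[1][1]++ -> VV[1]=[0, 1, 0, 0], msg_vec=[0, 1, 0, 0]; VV[3]=max(VV[3],msg_vec) then VV[3][3]++ -> VV[3]=[1, 1, 0, 2]
Event 4: SEND 0->2: VV[0][0]++ -> VV[0]=[3, 0, 0, 0], msg_vec=[3, 0, 0, 0]; VV[2]=max(VV[2],msg_vec) then VV[2][2]++ -> VV[2]=[3, 0, 2, 0]
Event 5: SEND 2->1: VV[2][2]++ -> VV[2]=[3, 0, 3, 0], msg_vec=[3, 0, 3, 0]; VV[1]=max(VV[1],msg_vec) then VV[1][1]++ -> VV[1]=[3, 2, 3, 0]
Event 6: SEND 1->0: VV[1][1]++ -> VV[1]=[3, 3, 3, 0], msg_vec=[3, 3, 3, 0]; VV[0]=max(VV[0],msg_vec) then VV[0][0]++ -> VV[0]=[4, 3, 3, 0]
Event 7: SEND 0->3: VV[0][0]++ -> VV[0]=[5, 3, 3, 0], msg_vec=[5, 3, 3, 0]; VV[3]=max(VV[3],msg_vec) then VV[3][3]++ -> VV[3]=[5, 3, 3, 3]
Event 8: LOCAL 1: VV[1][1]++ -> VV[1]=[3, 4, 3, 0]
Event 9: LOCAL 3: VV[3][3]++ -> VV[3]=[5, 3, 3, 4]
Event 10: SEND 0->1: VV[0][0]++ -> VV[0]=[6, 3, 3, 0], msg_vec=[6, 3, 3, 0]; VV[1]=max(VV[1],msg_vec) then VV[1][1]++ -> VV[1]=[6, 5, 3, 0]
Event 6 stamp: [3, 3, 3, 0]
Event 10 stamp: [6, 3, 3, 0]
[3, 3, 3, 0] <= [6, 3, 3, 0]? True
[6, 3, 3, 0] <= [3, 3, 3, 0]? False
Relation: before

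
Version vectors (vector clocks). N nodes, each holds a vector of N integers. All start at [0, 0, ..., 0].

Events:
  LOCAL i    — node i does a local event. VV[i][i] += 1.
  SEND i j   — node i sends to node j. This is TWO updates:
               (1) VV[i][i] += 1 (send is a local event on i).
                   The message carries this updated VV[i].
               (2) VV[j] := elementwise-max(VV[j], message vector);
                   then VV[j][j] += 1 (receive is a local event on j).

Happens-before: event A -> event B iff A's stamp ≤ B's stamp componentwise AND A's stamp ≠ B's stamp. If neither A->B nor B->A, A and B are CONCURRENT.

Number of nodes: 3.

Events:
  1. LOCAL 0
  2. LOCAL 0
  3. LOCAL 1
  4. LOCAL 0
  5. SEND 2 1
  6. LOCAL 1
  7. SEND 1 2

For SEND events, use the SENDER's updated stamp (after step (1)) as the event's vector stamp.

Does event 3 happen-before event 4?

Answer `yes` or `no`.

Answer: no

Derivation:
Initial: VV[0]=[0, 0, 0]
Initial: VV[1]=[0, 0, 0]
Initial: VV[2]=[0, 0, 0]
Event 1: LOCAL 0: VV[0][0]++ -> VV[0]=[1, 0, 0]
Event 2: LOCAL 0: VV[0][0]++ -> VV[0]=[2, 0, 0]
Event 3: LOCAL 1: VV[1][1]++ -> VV[1]=[0, 1, 0]
Event 4: LOCAL 0: VV[0][0]++ -> VV[0]=[3, 0, 0]
Event 5: SEND 2->1: VV[2][2]++ -> VV[2]=[0, 0, 1], msg_vec=[0, 0, 1]; VV[1]=max(VV[1],msg_vec) then VV[1][1]++ -> VV[1]=[0, 2, 1]
Event 6: LOCAL 1: VV[1][1]++ -> VV[1]=[0, 3, 1]
Event 7: SEND 1->2: VV[1][1]++ -> VV[1]=[0, 4, 1], msg_vec=[0, 4, 1]; VV[2]=max(VV[2],msg_vec) then VV[2][2]++ -> VV[2]=[0, 4, 2]
Event 3 stamp: [0, 1, 0]
Event 4 stamp: [3, 0, 0]
[0, 1, 0] <= [3, 0, 0]? False. Equal? False. Happens-before: False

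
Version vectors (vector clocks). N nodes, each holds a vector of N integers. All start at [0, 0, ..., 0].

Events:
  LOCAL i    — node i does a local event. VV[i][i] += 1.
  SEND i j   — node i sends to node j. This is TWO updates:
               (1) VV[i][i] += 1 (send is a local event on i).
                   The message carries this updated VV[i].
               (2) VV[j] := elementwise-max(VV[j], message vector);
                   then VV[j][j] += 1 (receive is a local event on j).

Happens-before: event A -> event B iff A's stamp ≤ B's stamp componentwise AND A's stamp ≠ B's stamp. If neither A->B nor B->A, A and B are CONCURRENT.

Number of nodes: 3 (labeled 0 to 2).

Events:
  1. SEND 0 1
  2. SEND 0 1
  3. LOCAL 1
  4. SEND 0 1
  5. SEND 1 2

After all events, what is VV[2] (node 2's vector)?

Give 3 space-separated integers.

Initial: VV[0]=[0, 0, 0]
Initial: VV[1]=[0, 0, 0]
Initial: VV[2]=[0, 0, 0]
Event 1: SEND 0->1: VV[0][0]++ -> VV[0]=[1, 0, 0], msg_vec=[1, 0, 0]; VV[1]=max(VV[1],msg_vec) then VV[1][1]++ -> VV[1]=[1, 1, 0]
Event 2: SEND 0->1: VV[0][0]++ -> VV[0]=[2, 0, 0], msg_vec=[2, 0, 0]; VV[1]=max(VV[1],msg_vec) then VV[1][1]++ -> VV[1]=[2, 2, 0]
Event 3: LOCAL 1: VV[1][1]++ -> VV[1]=[2, 3, 0]
Event 4: SEND 0->1: VV[0][0]++ -> VV[0]=[3, 0, 0], msg_vec=[3, 0, 0]; VV[1]=max(VV[1],msg_vec) then VV[1][1]++ -> VV[1]=[3, 4, 0]
Event 5: SEND 1->2: VV[1][1]++ -> VV[1]=[3, 5, 0], msg_vec=[3, 5, 0]; VV[2]=max(VV[2],msg_vec) then VV[2][2]++ -> VV[2]=[3, 5, 1]
Final vectors: VV[0]=[3, 0, 0]; VV[1]=[3, 5, 0]; VV[2]=[3, 5, 1]

Answer: 3 5 1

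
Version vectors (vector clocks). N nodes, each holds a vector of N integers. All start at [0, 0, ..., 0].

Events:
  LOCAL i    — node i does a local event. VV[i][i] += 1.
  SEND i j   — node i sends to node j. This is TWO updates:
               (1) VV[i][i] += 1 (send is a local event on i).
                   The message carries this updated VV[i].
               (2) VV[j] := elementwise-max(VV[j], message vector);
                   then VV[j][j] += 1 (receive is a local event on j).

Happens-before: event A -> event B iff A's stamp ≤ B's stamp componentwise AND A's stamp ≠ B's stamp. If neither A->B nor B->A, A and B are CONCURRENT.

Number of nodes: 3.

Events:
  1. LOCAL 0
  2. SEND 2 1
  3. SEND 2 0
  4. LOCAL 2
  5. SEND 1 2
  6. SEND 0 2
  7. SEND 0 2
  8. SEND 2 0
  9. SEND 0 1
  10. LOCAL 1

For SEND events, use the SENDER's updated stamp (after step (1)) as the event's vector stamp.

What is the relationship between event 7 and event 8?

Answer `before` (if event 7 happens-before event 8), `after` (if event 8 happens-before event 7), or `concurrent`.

Initial: VV[0]=[0, 0, 0]
Initial: VV[1]=[0, 0, 0]
Initial: VV[2]=[0, 0, 0]
Event 1: LOCAL 0: VV[0][0]++ -> VV[0]=[1, 0, 0]
Event 2: SEND 2->1: VV[2][2]++ -> VV[2]=[0, 0, 1], msg_vec=[0, 0, 1]; VV[1]=max(VV[1],msg_vec) then VV[1][1]++ -> VV[1]=[0, 1, 1]
Event 3: SEND 2->0: VV[2][2]++ -> VV[2]=[0, 0, 2], msg_vec=[0, 0, 2]; VV[0]=max(VV[0],msg_vec) then VV[0][0]++ -> VV[0]=[2, 0, 2]
Event 4: LOCAL 2: VV[2][2]++ -> VV[2]=[0, 0, 3]
Event 5: SEND 1->2: VV[1][1]++ -> VV[1]=[0, 2, 1], msg_vec=[0, 2, 1]; VV[2]=max(VV[2],msg_vec) then VV[2][2]++ -> VV[2]=[0, 2, 4]
Event 6: SEND 0->2: VV[0][0]++ -> VV[0]=[3, 0, 2], msg_vec=[3, 0, 2]; VV[2]=max(VV[2],msg_vec) then VV[2][2]++ -> VV[2]=[3, 2, 5]
Event 7: SEND 0->2: VV[0][0]++ -> VV[0]=[4, 0, 2], msg_vec=[4, 0, 2]; VV[2]=max(VV[2],msg_vec) then VV[2][2]++ -> VV[2]=[4, 2, 6]
Event 8: SEND 2->0: VV[2][2]++ -> VV[2]=[4, 2, 7], msg_vec=[4, 2, 7]; VV[0]=max(VV[0],msg_vec) then VV[0][0]++ -> VV[0]=[5, 2, 7]
Event 9: SEND 0->1: VV[0][0]++ -> VV[0]=[6, 2, 7], msg_vec=[6, 2, 7]; VV[1]=max(VV[1],msg_vec) then VV[1][1]++ -> VV[1]=[6, 3, 7]
Event 10: LOCAL 1: VV[1][1]++ -> VV[1]=[6, 4, 7]
Event 7 stamp: [4, 0, 2]
Event 8 stamp: [4, 2, 7]
[4, 0, 2] <= [4, 2, 7]? True
[4, 2, 7] <= [4, 0, 2]? False
Relation: before

Answer: before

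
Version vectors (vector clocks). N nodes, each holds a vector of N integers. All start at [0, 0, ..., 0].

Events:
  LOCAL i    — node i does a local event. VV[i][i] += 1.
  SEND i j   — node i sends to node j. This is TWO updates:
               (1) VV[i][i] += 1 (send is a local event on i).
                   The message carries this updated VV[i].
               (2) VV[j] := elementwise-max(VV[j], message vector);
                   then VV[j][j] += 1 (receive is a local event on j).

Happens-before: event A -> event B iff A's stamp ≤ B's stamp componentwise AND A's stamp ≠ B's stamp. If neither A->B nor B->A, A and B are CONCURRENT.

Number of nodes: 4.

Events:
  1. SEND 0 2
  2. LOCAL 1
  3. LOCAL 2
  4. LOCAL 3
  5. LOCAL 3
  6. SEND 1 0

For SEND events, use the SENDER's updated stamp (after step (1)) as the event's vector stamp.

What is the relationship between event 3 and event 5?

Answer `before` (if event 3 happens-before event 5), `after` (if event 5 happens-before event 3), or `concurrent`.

Answer: concurrent

Derivation:
Initial: VV[0]=[0, 0, 0, 0]
Initial: VV[1]=[0, 0, 0, 0]
Initial: VV[2]=[0, 0, 0, 0]
Initial: VV[3]=[0, 0, 0, 0]
Event 1: SEND 0->2: VV[0][0]++ -> VV[0]=[1, 0, 0, 0], msg_vec=[1, 0, 0, 0]; VV[2]=max(VV[2],msg_vec) then VV[2][2]++ -> VV[2]=[1, 0, 1, 0]
Event 2: LOCAL 1: VV[1][1]++ -> VV[1]=[0, 1, 0, 0]
Event 3: LOCAL 2: VV[2][2]++ -> VV[2]=[1, 0, 2, 0]
Event 4: LOCAL 3: VV[3][3]++ -> VV[3]=[0, 0, 0, 1]
Event 5: LOCAL 3: VV[3][3]++ -> VV[3]=[0, 0, 0, 2]
Event 6: SEND 1->0: VV[1][1]++ -> VV[1]=[0, 2, 0, 0], msg_vec=[0, 2, 0, 0]; VV[0]=max(VV[0],msg_vec) then VV[0][0]++ -> VV[0]=[2, 2, 0, 0]
Event 3 stamp: [1, 0, 2, 0]
Event 5 stamp: [0, 0, 0, 2]
[1, 0, 2, 0] <= [0, 0, 0, 2]? False
[0, 0, 0, 2] <= [1, 0, 2, 0]? False
Relation: concurrent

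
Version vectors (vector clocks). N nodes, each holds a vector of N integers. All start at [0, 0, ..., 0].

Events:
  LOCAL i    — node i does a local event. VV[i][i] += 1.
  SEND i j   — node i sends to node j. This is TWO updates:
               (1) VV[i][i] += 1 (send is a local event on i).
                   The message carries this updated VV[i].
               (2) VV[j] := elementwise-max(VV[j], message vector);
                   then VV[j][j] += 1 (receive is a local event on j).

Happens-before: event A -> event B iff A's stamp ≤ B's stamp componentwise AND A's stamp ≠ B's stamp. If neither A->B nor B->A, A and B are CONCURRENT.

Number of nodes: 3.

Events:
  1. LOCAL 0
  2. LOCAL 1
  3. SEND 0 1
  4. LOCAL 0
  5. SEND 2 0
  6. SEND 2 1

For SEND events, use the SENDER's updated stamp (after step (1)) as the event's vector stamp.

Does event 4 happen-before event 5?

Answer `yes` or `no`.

Answer: no

Derivation:
Initial: VV[0]=[0, 0, 0]
Initial: VV[1]=[0, 0, 0]
Initial: VV[2]=[0, 0, 0]
Event 1: LOCAL 0: VV[0][0]++ -> VV[0]=[1, 0, 0]
Event 2: LOCAL 1: VV[1][1]++ -> VV[1]=[0, 1, 0]
Event 3: SEND 0->1: VV[0][0]++ -> VV[0]=[2, 0, 0], msg_vec=[2, 0, 0]; VV[1]=max(VV[1],msg_vec) then VV[1][1]++ -> VV[1]=[2, 2, 0]
Event 4: LOCAL 0: VV[0][0]++ -> VV[0]=[3, 0, 0]
Event 5: SEND 2->0: VV[2][2]++ -> VV[2]=[0, 0, 1], msg_vec=[0, 0, 1]; VV[0]=max(VV[0],msg_vec) then VV[0][0]++ -> VV[0]=[4, 0, 1]
Event 6: SEND 2->1: VV[2][2]++ -> VV[2]=[0, 0, 2], msg_vec=[0, 0, 2]; VV[1]=max(VV[1],msg_vec) then VV[1][1]++ -> VV[1]=[2, 3, 2]
Event 4 stamp: [3, 0, 0]
Event 5 stamp: [0, 0, 1]
[3, 0, 0] <= [0, 0, 1]? False. Equal? False. Happens-before: False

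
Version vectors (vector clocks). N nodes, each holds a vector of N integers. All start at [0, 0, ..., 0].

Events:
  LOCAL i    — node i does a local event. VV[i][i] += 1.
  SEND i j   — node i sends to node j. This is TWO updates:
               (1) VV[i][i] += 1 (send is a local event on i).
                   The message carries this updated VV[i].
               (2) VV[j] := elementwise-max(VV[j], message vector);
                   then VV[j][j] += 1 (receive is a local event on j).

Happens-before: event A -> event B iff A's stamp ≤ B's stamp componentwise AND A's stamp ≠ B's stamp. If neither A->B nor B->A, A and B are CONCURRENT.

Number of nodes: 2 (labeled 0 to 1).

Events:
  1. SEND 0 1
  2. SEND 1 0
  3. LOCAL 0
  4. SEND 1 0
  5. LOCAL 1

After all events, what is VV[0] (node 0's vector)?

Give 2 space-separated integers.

Answer: 4 3

Derivation:
Initial: VV[0]=[0, 0]
Initial: VV[1]=[0, 0]
Event 1: SEND 0->1: VV[0][0]++ -> VV[0]=[1, 0], msg_vec=[1, 0]; VV[1]=max(VV[1],msg_vec) then VV[1][1]++ -> VV[1]=[1, 1]
Event 2: SEND 1->0: VV[1][1]++ -> VV[1]=[1, 2], msg_vec=[1, 2]; VV[0]=max(VV[0],msg_vec) then VV[0][0]++ -> VV[0]=[2, 2]
Event 3: LOCAL 0: VV[0][0]++ -> VV[0]=[3, 2]
Event 4: SEND 1->0: VV[1][1]++ -> VV[1]=[1, 3], msg_vec=[1, 3]; VV[0]=max(VV[0],msg_vec) then VV[0][0]++ -> VV[0]=[4, 3]
Event 5: LOCAL 1: VV[1][1]++ -> VV[1]=[1, 4]
Final vectors: VV[0]=[4, 3]; VV[1]=[1, 4]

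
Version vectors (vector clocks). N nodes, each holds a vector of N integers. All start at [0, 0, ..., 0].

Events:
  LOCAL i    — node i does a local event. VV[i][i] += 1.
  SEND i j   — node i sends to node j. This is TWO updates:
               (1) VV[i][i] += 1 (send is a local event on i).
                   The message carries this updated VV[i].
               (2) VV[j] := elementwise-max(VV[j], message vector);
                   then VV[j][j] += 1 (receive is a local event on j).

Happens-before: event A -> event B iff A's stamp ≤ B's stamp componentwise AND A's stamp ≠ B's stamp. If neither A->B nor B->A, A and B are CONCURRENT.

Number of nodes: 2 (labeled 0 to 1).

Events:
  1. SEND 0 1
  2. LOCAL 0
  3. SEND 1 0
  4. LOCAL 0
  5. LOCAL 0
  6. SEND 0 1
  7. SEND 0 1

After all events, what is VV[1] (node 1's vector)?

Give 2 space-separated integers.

Initial: VV[0]=[0, 0]
Initial: VV[1]=[0, 0]
Event 1: SEND 0->1: VV[0][0]++ -> VV[0]=[1, 0], msg_vec=[1, 0]; VV[1]=max(VV[1],msg_vec) then VV[1][1]++ -> VV[1]=[1, 1]
Event 2: LOCAL 0: VV[0][0]++ -> VV[0]=[2, 0]
Event 3: SEND 1->0: VV[1][1]++ -> VV[1]=[1, 2], msg_vec=[1, 2]; VV[0]=max(VV[0],msg_vec) then VV[0][0]++ -> VV[0]=[3, 2]
Event 4: LOCAL 0: VV[0][0]++ -> VV[0]=[4, 2]
Event 5: LOCAL 0: VV[0][0]++ -> VV[0]=[5, 2]
Event 6: SEND 0->1: VV[0][0]++ -> VV[0]=[6, 2], msg_vec=[6, 2]; VV[1]=max(VV[1],msg_vec) then VV[1][1]++ -> VV[1]=[6, 3]
Event 7: SEND 0->1: VV[0][0]++ -> VV[0]=[7, 2], msg_vec=[7, 2]; VV[1]=max(VV[1],msg_vec) then VV[1][1]++ -> VV[1]=[7, 4]
Final vectors: VV[0]=[7, 2]; VV[1]=[7, 4]

Answer: 7 4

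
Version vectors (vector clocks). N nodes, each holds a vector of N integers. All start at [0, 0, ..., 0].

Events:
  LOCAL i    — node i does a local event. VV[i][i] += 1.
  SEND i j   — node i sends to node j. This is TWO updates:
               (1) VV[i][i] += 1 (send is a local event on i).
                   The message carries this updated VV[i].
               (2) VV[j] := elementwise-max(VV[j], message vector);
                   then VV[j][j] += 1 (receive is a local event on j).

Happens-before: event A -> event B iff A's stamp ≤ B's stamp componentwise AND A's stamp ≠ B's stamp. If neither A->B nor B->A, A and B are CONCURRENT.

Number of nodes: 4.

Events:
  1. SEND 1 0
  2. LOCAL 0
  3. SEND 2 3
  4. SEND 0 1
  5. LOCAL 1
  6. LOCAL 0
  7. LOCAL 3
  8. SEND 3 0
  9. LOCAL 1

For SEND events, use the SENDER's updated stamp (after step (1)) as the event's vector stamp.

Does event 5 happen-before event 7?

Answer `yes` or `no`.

Answer: no

Derivation:
Initial: VV[0]=[0, 0, 0, 0]
Initial: VV[1]=[0, 0, 0, 0]
Initial: VV[2]=[0, 0, 0, 0]
Initial: VV[3]=[0, 0, 0, 0]
Event 1: SEND 1->0: VV[1][1]++ -> VV[1]=[0, 1, 0, 0], msg_vec=[0, 1, 0, 0]; VV[0]=max(VV[0],msg_vec) then VV[0][0]++ -> VV[0]=[1, 1, 0, 0]
Event 2: LOCAL 0: VV[0][0]++ -> VV[0]=[2, 1, 0, 0]
Event 3: SEND 2->3: VV[2][2]++ -> VV[2]=[0, 0, 1, 0], msg_vec=[0, 0, 1, 0]; VV[3]=max(VV[3],msg_vec) then VV[3][3]++ -> VV[3]=[0, 0, 1, 1]
Event 4: SEND 0->1: VV[0][0]++ -> VV[0]=[3, 1, 0, 0], msg_vec=[3, 1, 0, 0]; VV[1]=max(VV[1],msg_vec) then VV[1][1]++ -> VV[1]=[3, 2, 0, 0]
Event 5: LOCAL 1: VV[1][1]++ -> VV[1]=[3, 3, 0, 0]
Event 6: LOCAL 0: VV[0][0]++ -> VV[0]=[4, 1, 0, 0]
Event 7: LOCAL 3: VV[3][3]++ -> VV[3]=[0, 0, 1, 2]
Event 8: SEND 3->0: VV[3][3]++ -> VV[3]=[0, 0, 1, 3], msg_vec=[0, 0, 1, 3]; VV[0]=max(VV[0],msg_vec) then VV[0][0]++ -> VV[0]=[5, 1, 1, 3]
Event 9: LOCAL 1: VV[1][1]++ -> VV[1]=[3, 4, 0, 0]
Event 5 stamp: [3, 3, 0, 0]
Event 7 stamp: [0, 0, 1, 2]
[3, 3, 0, 0] <= [0, 0, 1, 2]? False. Equal? False. Happens-before: False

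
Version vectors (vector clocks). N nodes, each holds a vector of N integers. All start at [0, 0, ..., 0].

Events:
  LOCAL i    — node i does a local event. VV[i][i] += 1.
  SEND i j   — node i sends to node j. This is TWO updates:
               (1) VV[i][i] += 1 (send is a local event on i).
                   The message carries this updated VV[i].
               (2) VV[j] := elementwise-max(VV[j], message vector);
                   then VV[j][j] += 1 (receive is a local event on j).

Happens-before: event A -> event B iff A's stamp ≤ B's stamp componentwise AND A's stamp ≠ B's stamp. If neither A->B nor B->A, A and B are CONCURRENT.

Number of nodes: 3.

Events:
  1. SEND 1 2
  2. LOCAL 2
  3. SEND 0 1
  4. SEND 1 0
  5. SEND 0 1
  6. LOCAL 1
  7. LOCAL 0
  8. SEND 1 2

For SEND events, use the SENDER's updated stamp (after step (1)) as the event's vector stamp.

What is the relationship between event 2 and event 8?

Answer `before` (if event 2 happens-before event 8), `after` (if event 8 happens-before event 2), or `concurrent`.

Initial: VV[0]=[0, 0, 0]
Initial: VV[1]=[0, 0, 0]
Initial: VV[2]=[0, 0, 0]
Event 1: SEND 1->2: VV[1][1]++ -> VV[1]=[0, 1, 0], msg_vec=[0, 1, 0]; VV[2]=max(VV[2],msg_vec) then VV[2][2]++ -> VV[2]=[0, 1, 1]
Event 2: LOCAL 2: VV[2][2]++ -> VV[2]=[0, 1, 2]
Event 3: SEND 0->1: VV[0][0]++ -> VV[0]=[1, 0, 0], msg_vec=[1, 0, 0]; VV[1]=max(VV[1],msg_vec) then VV[1][1]++ -> VV[1]=[1, 2, 0]
Event 4: SEND 1->0: VV[1][1]++ -> VV[1]=[1, 3, 0], msg_vec=[1, 3, 0]; VV[0]=max(VV[0],msg_vec) then VV[0][0]++ -> VV[0]=[2, 3, 0]
Event 5: SEND 0->1: VV[0][0]++ -> VV[0]=[3, 3, 0], msg_vec=[3, 3, 0]; VV[1]=max(VV[1],msg_vec) then VV[1][1]++ -> VV[1]=[3, 4, 0]
Event 6: LOCAL 1: VV[1][1]++ -> VV[1]=[3, 5, 0]
Event 7: LOCAL 0: VV[0][0]++ -> VV[0]=[4, 3, 0]
Event 8: SEND 1->2: VV[1][1]++ -> VV[1]=[3, 6, 0], msg_vec=[3, 6, 0]; VV[2]=max(VV[2],msg_vec) then VV[2][2]++ -> VV[2]=[3, 6, 3]
Event 2 stamp: [0, 1, 2]
Event 8 stamp: [3, 6, 0]
[0, 1, 2] <= [3, 6, 0]? False
[3, 6, 0] <= [0, 1, 2]? False
Relation: concurrent

Answer: concurrent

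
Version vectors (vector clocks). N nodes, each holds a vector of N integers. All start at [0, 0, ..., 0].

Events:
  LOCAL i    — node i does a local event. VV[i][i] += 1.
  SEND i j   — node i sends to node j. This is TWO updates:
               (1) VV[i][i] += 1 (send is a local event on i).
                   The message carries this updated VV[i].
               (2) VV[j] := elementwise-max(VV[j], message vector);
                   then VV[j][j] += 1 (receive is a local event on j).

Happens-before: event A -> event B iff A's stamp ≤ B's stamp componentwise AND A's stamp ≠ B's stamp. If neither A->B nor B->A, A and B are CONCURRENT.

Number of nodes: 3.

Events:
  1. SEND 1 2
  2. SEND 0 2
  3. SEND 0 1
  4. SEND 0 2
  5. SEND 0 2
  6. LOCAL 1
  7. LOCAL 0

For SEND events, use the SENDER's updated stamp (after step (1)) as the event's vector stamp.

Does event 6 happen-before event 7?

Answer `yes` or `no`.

Initial: VV[0]=[0, 0, 0]
Initial: VV[1]=[0, 0, 0]
Initial: VV[2]=[0, 0, 0]
Event 1: SEND 1->2: VV[1][1]++ -> VV[1]=[0, 1, 0], msg_vec=[0, 1, 0]; VV[2]=max(VV[2],msg_vec) then VV[2][2]++ -> VV[2]=[0, 1, 1]
Event 2: SEND 0->2: VV[0][0]++ -> VV[0]=[1, 0, 0], msg_vec=[1, 0, 0]; VV[2]=max(VV[2],msg_vec) then VV[2][2]++ -> VV[2]=[1, 1, 2]
Event 3: SEND 0->1: VV[0][0]++ -> VV[0]=[2, 0, 0], msg_vec=[2, 0, 0]; VV[1]=max(VV[1],msg_vec) then VV[1][1]++ -> VV[1]=[2, 2, 0]
Event 4: SEND 0->2: VV[0][0]++ -> VV[0]=[3, 0, 0], msg_vec=[3, 0, 0]; VV[2]=max(VV[2],msg_vec) then VV[2][2]++ -> VV[2]=[3, 1, 3]
Event 5: SEND 0->2: VV[0][0]++ -> VV[0]=[4, 0, 0], msg_vec=[4, 0, 0]; VV[2]=max(VV[2],msg_vec) then VV[2][2]++ -> VV[2]=[4, 1, 4]
Event 6: LOCAL 1: VV[1][1]++ -> VV[1]=[2, 3, 0]
Event 7: LOCAL 0: VV[0][0]++ -> VV[0]=[5, 0, 0]
Event 6 stamp: [2, 3, 0]
Event 7 stamp: [5, 0, 0]
[2, 3, 0] <= [5, 0, 0]? False. Equal? False. Happens-before: False

Answer: no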